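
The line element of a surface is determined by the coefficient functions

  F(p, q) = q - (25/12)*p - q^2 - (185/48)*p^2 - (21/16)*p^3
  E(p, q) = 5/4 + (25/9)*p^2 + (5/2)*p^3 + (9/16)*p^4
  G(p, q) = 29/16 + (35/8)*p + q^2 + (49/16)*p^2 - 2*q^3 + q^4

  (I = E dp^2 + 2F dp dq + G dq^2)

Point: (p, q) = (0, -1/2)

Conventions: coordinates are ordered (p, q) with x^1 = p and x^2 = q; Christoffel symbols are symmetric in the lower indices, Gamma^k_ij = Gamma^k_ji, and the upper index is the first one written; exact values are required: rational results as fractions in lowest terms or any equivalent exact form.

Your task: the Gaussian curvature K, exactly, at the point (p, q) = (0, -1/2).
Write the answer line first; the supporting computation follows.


Answer: K = -5721/5929

E = 5/4, F = -3/4, G = 19/8, EG - F^2 = 77/32 at the point
E_p = 0, E_q = 0, F_p = -25/12, F_q = 2, G_p = 35/8, G_q = -3
E_qq = 0, F_pq = 0, G_pp = 49/8
By Brioschi, K is (det M1 - det M2) divided by (EG - F^2) squared.
M1 = [[-E_qq/2 + F_pq - G_pp/2, E_p/2, F_p - E_q/2], [F_q - G_p/2, E, F], [G_q/2, F, G]] = [[-49/16, 0, -25/12], [-3/16, 5/4, -3/4], [-3/2, -3/4, 19/8]]; det M1 = -5923/512
M2 = [[0, E_q/2, G_p/2], [E_q/2, E, F], [G_p/2, F, G]] = [[0, 0, 35/16], [0, 5/4, -3/4], [35/16, -3/4, 19/8]]; det M2 = -6125/1024
det M1 - det M2 = -5721/1024; K = -5721/1024 / (77/32)^2 = -5721/5929


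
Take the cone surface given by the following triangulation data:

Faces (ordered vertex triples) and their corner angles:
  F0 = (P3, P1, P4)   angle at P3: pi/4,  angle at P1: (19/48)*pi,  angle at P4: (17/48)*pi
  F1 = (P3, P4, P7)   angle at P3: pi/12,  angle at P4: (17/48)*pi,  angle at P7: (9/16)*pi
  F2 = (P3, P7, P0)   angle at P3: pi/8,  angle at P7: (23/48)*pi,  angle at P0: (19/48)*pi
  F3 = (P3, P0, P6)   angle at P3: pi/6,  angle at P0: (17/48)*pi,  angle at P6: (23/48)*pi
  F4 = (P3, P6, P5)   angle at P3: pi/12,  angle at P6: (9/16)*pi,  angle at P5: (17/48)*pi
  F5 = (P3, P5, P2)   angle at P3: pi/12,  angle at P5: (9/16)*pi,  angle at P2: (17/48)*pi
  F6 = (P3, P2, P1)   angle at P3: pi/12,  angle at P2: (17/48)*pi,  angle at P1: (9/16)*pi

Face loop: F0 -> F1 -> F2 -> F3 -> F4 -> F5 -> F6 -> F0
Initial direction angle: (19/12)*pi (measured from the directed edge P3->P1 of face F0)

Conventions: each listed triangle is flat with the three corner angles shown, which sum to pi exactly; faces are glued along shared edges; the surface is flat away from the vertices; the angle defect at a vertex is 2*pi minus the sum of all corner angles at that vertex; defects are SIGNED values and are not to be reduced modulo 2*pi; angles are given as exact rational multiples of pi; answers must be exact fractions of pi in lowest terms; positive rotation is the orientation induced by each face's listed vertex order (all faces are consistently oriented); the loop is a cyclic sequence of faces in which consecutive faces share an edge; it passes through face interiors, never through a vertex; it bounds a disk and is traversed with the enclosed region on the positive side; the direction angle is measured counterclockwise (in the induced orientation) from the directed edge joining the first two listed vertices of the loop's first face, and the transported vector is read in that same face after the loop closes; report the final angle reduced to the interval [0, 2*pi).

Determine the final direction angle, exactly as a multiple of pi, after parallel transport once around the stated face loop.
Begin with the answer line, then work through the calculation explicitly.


Answer: final direction angle = (17/24)*pi

enclosed vertex P3: corner angles sum to (7/8)*pi, defect = 2*pi - (7/8)*pi = (9/8)*pi
final direction = starting direction + enclosed defect total, reduced mod 2*pi (induced orientation)
final angle = (19/12)*pi + (9/8)*pi = (17/24)*pi (mod 2*pi)


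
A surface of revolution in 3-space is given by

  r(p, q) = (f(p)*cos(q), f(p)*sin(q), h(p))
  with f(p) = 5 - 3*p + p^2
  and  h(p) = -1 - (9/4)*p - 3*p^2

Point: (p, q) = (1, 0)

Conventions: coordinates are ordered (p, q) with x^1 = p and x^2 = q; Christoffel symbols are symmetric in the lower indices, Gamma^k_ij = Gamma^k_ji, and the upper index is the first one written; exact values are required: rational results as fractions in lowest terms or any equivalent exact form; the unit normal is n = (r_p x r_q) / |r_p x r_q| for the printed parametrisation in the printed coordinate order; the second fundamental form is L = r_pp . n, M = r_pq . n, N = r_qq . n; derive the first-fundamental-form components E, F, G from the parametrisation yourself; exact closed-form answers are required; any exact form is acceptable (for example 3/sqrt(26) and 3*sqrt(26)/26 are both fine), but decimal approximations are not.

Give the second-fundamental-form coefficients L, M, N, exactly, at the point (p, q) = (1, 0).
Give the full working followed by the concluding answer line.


f = 3, f' = -1, f'' = 2, h' = -33/4, h'' = -6
E = 1105/16, F = 0, G = 9; answer radicand W^2 = 1105/16
unnormalised second-form numerators: l = 45/2, m = 0, n = -99/4; L = l/sqrt(1105/16), and similarly M = m/sqrt(W^2), N = n/sqrt(W^2)

Answer: L = 18*sqrt(1105)/221, M = 0, N = -99*sqrt(1105)/1105


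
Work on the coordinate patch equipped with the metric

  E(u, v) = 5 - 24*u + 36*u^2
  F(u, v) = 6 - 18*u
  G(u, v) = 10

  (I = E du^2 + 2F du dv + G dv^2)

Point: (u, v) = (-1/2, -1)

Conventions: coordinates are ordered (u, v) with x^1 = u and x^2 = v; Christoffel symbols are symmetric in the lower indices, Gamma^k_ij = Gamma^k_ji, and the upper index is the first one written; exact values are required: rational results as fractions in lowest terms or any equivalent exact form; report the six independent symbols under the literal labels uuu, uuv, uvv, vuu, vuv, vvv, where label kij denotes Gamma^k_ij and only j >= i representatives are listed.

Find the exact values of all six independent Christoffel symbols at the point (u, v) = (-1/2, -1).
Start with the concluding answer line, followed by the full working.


Answer: Gamma_uuu = -6/7, Gamma_uuv = 0, Gamma_uvv = 0, Gamma_vuu = -18/35, Gamma_vuv = 0, Gamma_vvv = 0

E = 26, F = 15, G = 10 at the point
E_u = -60, E_v = 0, F_u = -18, F_v = 0, G_u = 0, G_v = 0
EG - F^2 = 35;  g^inv = (1/35) * [[10, -15], [-15, 26]]
first-kind symbols [ij,l] = (1/2)(d_i g_jl + d_j g_il - d_l g_ij): [uu,u] = E_u/2 = -30, [uu,v] = F_u - E_v/2 = -18, [uv,u] = E_v/2 = 0, [uv,v] = G_u/2 = 0, [vv,u] = F_v - G_u/2 = 0, [vv,v] = G_v/2 = 0
Gamma^u_ij = (G*[ij,u] - F*[ij,v])/(EG - F^2), Gamma^v_ij = (E*[ij,v] - F*[ij,u])/(EG - F^2)


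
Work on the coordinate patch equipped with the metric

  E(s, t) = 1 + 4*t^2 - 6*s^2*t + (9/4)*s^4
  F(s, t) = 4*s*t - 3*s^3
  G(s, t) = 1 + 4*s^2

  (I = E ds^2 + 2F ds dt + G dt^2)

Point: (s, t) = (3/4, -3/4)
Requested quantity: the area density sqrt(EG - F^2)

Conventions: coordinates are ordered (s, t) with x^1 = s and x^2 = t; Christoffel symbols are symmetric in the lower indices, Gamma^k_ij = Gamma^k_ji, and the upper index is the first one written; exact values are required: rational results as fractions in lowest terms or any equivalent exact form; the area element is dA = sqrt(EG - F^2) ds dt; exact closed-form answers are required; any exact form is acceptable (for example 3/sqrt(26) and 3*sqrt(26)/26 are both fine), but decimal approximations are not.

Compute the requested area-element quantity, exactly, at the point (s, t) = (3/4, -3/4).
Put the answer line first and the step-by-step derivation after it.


Answer: sqrt(EG - F^2) = sqrt(8953)/32

E = 6649/1024, F = -225/64, G = 13/4; EG - F^2 = 8953/1024


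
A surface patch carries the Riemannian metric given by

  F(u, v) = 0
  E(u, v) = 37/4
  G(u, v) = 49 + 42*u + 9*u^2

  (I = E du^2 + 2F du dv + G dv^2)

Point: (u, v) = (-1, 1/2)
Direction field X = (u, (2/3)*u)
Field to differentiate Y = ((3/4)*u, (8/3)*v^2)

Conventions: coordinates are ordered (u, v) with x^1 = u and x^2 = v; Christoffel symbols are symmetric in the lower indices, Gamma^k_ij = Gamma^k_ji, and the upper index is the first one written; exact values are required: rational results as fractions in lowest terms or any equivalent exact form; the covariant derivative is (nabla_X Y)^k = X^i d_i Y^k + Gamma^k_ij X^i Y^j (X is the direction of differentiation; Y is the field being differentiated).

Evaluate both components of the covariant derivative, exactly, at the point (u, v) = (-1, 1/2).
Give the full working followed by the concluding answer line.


E = 37/4, F = 0, G = 16 at the point
E_u = 0, E_v = 0, F_u = 0, F_v = 0, G_u = 24, G_v = 0
EG - F^2 = 148;  g^inv = (1/148) * [[16, 0], [0, 37/4]]
first-kind symbols [ij,l] = (1/2)(d_i g_jl + d_j g_il - d_l g_ij): [uu,u] = E_u/2 = 0, [uu,v] = F_u - E_v/2 = 0, [uv,u] = E_v/2 = 0, [uv,v] = G_u/2 = 12, [vv,u] = F_v - G_u/2 = -12, [vv,v] = G_v/2 = 0
Gamma^u_ij = (G*[ij,u] - F*[ij,v])/(EG - F^2), Gamma^v_ij = (E*[ij,v] - F*[ij,u])/(EG - F^2)
Gamma_uuu = 0, Gamma_uuv = 0, Gamma_uvv = -48/37, Gamma_vuu = 0, Gamma_vuv = 3/4, Gamma_vvv = 0
X = (-1, -2/3), Y = (-3/4, 2/3) at the point

Answer: (nabla_X Y)^u = -77/444, (nabla_X Y)^v = -137/72


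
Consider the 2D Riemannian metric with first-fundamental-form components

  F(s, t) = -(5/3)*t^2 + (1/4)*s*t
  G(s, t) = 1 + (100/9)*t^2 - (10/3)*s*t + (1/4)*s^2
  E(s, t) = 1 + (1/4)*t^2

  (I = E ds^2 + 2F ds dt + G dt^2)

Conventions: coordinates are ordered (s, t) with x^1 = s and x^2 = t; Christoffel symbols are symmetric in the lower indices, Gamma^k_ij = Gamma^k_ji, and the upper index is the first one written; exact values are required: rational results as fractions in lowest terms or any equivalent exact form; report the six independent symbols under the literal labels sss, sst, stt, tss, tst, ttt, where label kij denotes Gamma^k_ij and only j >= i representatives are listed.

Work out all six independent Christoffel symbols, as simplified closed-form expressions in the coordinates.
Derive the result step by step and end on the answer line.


E = 1 + (1/4)*t^2; F = -(5/3)*t^2 + (1/4)*s*t; G = 1 + (100/9)*t^2 - (10/3)*s*t + (1/4)*s^2
Gamma^k_ij = (1/2) g^{kl} (d_i g_jl + d_j g_il - d_l g_ij), with g^inv = (1/(EG-F^2)) [[G, -F], [-F, E]]
first partials: E_s = 0, E_t = (1/2)*t, F_s = (1/4)*t, F_t = -(10/3)*t + (1/4)*s, G_s = -(10/3)*t + (1/2)*s, G_t = (200/9)*t - (10/3)*s
D = EG - F^2 = 1 + (409/36)*t^2 - (10/3)*s*t + (1/4)*s^2
expanded: Gamma^s_ss = (G E_s - 2F F_s + F E_t)/(2D), Gamma^s_st = (G E_t - F G_s)/(2D), Gamma^s_tt = (2G F_t - G G_s - F G_t)/(2D), Gamma^t_ss = (2E F_s - E E_t - F E_s)/(2D), Gamma^t_st = (E G_s - F E_t)/(2D), Gamma^t_tt = (E G_t - 2F F_t + F G_s)/(2D); substitute and cancel common factors

Answer: Gamma_sss = 0, Gamma_sst = 9*t/(9*s^2 - 120*s*t + 409*t^2 + 36), Gamma_stt = -60*t/(9*s^2 - 120*s*t + 409*t^2 + 36), Gamma_tss = 0, Gamma_tst = (9*s - 60*t)/(9*s^2 - 120*s*t + 409*t^2 + 36), Gamma_ttt = (-60*s + 400*t)/(9*s^2 - 120*s*t + 409*t^2 + 36)


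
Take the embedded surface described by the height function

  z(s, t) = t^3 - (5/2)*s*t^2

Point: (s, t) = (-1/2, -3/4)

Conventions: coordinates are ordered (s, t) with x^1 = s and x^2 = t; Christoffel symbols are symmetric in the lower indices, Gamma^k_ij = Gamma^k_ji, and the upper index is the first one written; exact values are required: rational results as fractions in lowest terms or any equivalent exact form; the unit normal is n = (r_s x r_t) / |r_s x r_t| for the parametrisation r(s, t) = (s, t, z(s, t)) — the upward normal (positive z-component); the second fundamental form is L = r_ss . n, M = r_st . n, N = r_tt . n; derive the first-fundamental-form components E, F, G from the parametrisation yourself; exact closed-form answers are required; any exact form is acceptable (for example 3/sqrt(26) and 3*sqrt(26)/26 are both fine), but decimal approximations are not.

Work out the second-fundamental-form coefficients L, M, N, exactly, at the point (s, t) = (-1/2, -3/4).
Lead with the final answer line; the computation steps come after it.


Answer: L = 0, M = 24*sqrt(3085)/617, N = -64*sqrt(3085)/3085

z_s = -45/32, z_t = -3/16, z_ss = 0, z_st = 15/4, z_tt = -2
E = 3049/1024, F = 135/512, G = 265/256; answer radicand W^2 = 3085/1024
unnormalised second-form numerators: l = 0, m = 15/4, n = -2; L = l/sqrt(3085/1024), and similarly M = m/sqrt(W^2), N = n/sqrt(W^2)


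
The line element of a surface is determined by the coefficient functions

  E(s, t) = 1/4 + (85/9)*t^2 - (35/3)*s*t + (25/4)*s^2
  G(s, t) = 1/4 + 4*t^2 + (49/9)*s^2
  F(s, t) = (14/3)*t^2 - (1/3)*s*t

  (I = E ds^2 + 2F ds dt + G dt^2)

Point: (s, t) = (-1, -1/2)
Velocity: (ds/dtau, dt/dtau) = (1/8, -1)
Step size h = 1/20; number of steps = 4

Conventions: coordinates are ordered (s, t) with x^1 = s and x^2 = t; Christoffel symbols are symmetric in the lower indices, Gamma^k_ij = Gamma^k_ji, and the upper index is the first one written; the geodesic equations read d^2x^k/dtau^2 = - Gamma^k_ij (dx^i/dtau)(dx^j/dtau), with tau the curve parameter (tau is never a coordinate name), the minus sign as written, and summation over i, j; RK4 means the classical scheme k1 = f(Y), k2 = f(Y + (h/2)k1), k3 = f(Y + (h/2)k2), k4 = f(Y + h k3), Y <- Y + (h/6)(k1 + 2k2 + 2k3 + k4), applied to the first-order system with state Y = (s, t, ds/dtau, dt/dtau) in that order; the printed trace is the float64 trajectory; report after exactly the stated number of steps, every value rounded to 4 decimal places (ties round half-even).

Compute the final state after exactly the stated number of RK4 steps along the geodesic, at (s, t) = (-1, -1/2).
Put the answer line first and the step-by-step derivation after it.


Answer: s = -0.9788, t = -0.6964, ds/dtau = 0.1008, dt/dtau = -0.9623

f(Y) = (ds/dtau, dt/dtau, -Gamma^s_ij Y'^i Y'^j, -Gamma^t_ij Y'^i Y'^j) with the Gammas evaluated at the stage position; h = 0.050000; intermediate values shown to 6 dp
step 0: s = -1.0000, t = -0.5000, ds/dtau = 0.1250, dt/dtau = -1.0000
step 1:
  k1: at (s, t) = (-1.000000, -0.500000), (ds/dtau, dt/dtau) = (0.125000, -1.000000); Gamma_sss = -1.109038, Gamma_sst = 0.668562, Gamma_stt = 0.489809, Gamma_tss = 0.024587, Gamma_tst = -0.913146, Gamma_ttt = -0.371922; k1 = (0.125000, -1.000000, -0.305340, 0.143251)
  k2: at (s, t) = (-0.996875, -0.525000), (ds/dtau, dt/dtau) = (0.117367, -0.996419); Gamma_sss = -1.101027, Gamma_sst = 0.630163, Gamma_stt = 0.434140, Gamma_tss = 0.080194, Gamma_tst = -0.906117, Gamma_ttt = -0.381885; k2 = (0.117367, -0.996419, -0.268479, 0.166116)
  k3: at (s, t) = (-0.997066, -0.524910), (ds/dtau, dt/dtau) = (0.118288, -0.995847); Gamma_sss = -1.100937, Gamma_sst = 0.630369, Gamma_stt = 0.434493, Gamma_tss = 0.079793, Gamma_tst = -0.906036, Gamma_ttt = -0.381766; k3 = (0.118288, -0.995847, -0.266977, 0.164029)
  k4: at (s, t) = (-0.994086, -0.549792), (ds/dtau, dt/dtau) = (0.111651, -0.991799); Gamma_sss = -1.091572, Gamma_sst = 0.588068, Gamma_stt = 0.375245, Gamma_tss = 0.134198, Gamma_tst = -0.896966, Gamma_ttt = -0.388946; k4 = (0.111651, -0.991799, -0.225268, 0.182268)
  Y <- Y + (h/6)(k1 + 2k2 + 2k3 + k4): s = -0.9941, t = -0.5498, ds/dtau = 0.1117, dt/dtau = -0.9918
step 2:
  k1: at (s, t) = (-0.994100, -0.549803), (ds/dtau, dt/dtau) = (0.111654, -0.991785); Gamma_sss = -1.091558, Gamma_sst = 0.588057, Gamma_stt = 0.375235, Gamma_tss = 0.134202, Gamma_tst = -0.896953, Gamma_ttt = -0.388942; k1 = (0.111654, -0.991785, -0.225248, 0.182253)
  k2: at (s, t) = (-0.991309, -0.574597), (ds/dtau, dt/dtau) = (0.106023, -0.987229); Gamma_sss = -1.081049, Gamma_sst = 0.541855, Gamma_stt = 0.312682, Gamma_tss = 0.187264, Gamma_tst = -0.885599, Gamma_ttt = -0.393128; k2 = (0.106023, -0.987229, -0.179164, 0.195657)
  k3: at (s, t) = (-0.991450, -0.574483), (ds/dtau, dt/dtau) = (0.107175, -0.986894); Gamma_sss = -1.081025, Gamma_sst = 0.542163, Gamma_stt = 0.313129, Gamma_tss = 0.186859, Gamma_tst = -0.885595, Gamma_ttt = -0.393066; k3 = (0.107175, -0.986894, -0.177868, 0.193344)
  k4: at (s, t) = (-0.988742, -0.599147), (ds/dtau, dt/dtau) = (0.102761, -0.982118); Gamma_sss = -1.069742, Gamma_sst = 0.492235, Gamma_stt = 0.247687, Gamma_tss = 0.238497, Gamma_tst = -0.871884, Gamma_ttt = -0.394183; k4 = (0.102761, -0.982118, -0.128255, 0.201706)
  Y <- Y + (h/6)(k1 + 2k2 + 2k3 + k4): s = -0.9888, t = -0.5992, ds/dtau = 0.1028, dt/dtau = -0.9821
step 3:
  k1: at (s, t) = (-0.988760, -0.599154), (ds/dtau, dt/dtau) = (0.102758, -0.982102); Gamma_sss = -1.069728, Gamma_sst = 0.492238, Gamma_stt = 0.247695, Gamma_tss = 0.238484, Gamma_tst = -0.871872, Gamma_ttt = -0.394176; k1 = (0.102758, -0.982102, -0.128261, 0.201699)
  k2: at (s, t) = (-0.986191, -0.623707), (ds/dtau, dt/dtau) = (0.099551, -0.977059); Gamma_sss = -1.057902, Gamma_sst = 0.438723, Gamma_stt = 0.179781, Gamma_tss = 0.288583, Gamma_tst = -0.855601, Gamma_ttt = -0.392096; k2 = (0.099551, -0.977059, -0.075796, 0.205008)
  k3: at (s, t) = (-0.986271, -0.623580), (ds/dtau, dt/dtau) = (0.100863, -0.976977); Gamma_sss = -1.057930, Gamma_sst = 0.439077, Gamma_stt = 0.180240, Gamma_tss = 0.288234, Gamma_tst = -0.855671, Gamma_ttt = -0.392098; k3 = (0.100863, -0.976977, -0.074740, 0.202682)
  k4: at (s, t) = (-0.983717, -0.648003), (ds/dtau, dt/dtau) = (0.099021, -0.971968); Gamma_sss = -1.045916, Gamma_sst = 0.382128, Gamma_stt = 0.110191, Gamma_tss = 0.336886, Gamma_tst = -0.836791, Gamma_ttt = -0.386835; k4 = (0.099021, -0.971968, -0.020288, 0.201075)
  Y <- Y + (h/6)(k1 + 2k2 + 2k3 + k4): s = -0.9837, t = -0.6480, ds/dtau = 0.0990, dt/dtau = -0.9720
step 4:
  k1: at (s, t) = (-0.983739, -0.648005), (ds/dtau, dt/dtau) = (0.099011, -0.971951); Gamma_sss = -1.045905, Gamma_sst = 0.382149, Gamma_stt = 0.110221, Gamma_tss = 0.336860, Gamma_tst = -0.836785, Gamma_ttt = -0.386831; k1 = (0.099011, -0.971951, -0.020320, 0.201079)
  k2: at (s, t) = (-0.981263, -0.672304), (ds/dtau, dt/dtau) = (0.098503, -0.966924); Gamma_sss = -1.033933, Gamma_sst = 0.322035, Gamma_stt = 0.038568, Gamma_tss = 0.383972, Gamma_tst = -0.815156, Gamma_ttt = -0.378352; k2 = (0.098503, -0.966924, 0.035317, 0.194733)
  k3: at (s, t) = (-0.981276, -0.672178), (ds/dtau, dt/dtau) = (0.099894, -0.967082); Gamma_sss = -1.033995, Gamma_sst = 0.322355, Gamma_stt = 0.038943, Gamma_tss = 0.383732, Gamma_tst = -0.815275, Gamma_ttt = -0.378404; k3 = (0.099894, -0.967082, 0.036179, 0.192553)
  k4: at (s, t) = (-0.978744, -0.696359), (ds/dtau, dt/dtau) = (0.100820, -0.962323); Gamma_sss = -1.022375, Gamma_sst = 0.259155, Gamma_stt = -0.034105, Gamma_tss = 0.429543, Gamma_tst = -0.790845, Gamma_ttt = -0.366774; k4 = (0.100820, -0.962323, 0.092263, 0.181834)
  Y <- Y + (h/6)(k1 + 2k2 + 2k3 + k4): s = -0.9788, t = -0.6964, ds/dtau = 0.1008, dt/dtau = -0.9623


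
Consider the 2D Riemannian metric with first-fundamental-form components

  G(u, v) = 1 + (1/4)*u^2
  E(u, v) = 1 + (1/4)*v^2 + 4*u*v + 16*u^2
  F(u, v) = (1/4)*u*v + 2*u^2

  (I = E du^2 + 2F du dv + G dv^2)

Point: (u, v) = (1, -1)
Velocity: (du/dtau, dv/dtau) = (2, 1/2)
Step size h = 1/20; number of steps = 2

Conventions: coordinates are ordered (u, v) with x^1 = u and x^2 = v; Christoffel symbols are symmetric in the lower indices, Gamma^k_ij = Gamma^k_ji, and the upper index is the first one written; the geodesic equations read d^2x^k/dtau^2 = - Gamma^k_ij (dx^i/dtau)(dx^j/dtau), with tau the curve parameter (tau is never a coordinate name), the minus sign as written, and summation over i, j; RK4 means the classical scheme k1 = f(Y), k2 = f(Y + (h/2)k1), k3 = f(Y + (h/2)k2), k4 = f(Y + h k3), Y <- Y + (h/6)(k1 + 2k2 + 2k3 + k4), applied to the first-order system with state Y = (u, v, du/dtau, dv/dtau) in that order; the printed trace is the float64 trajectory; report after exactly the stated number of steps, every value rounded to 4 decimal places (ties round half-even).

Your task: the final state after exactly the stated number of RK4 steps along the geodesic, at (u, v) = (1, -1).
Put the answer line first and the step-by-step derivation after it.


Answer: u = 1.1817, v = -0.9526, du/dtau = 1.6634, dv/dtau = 0.4526

f(Y) = (du/dtau, dv/dtau, -Gamma^u_ij Y'^i Y'^j, -Gamma^v_ij Y'^i Y'^j) with the Gammas evaluated at the stage position; h = 0.050000; intermediate values shown to 6 dp
step 0: u = 1.0000, v = -1.0000, du/dtau = 2.0000, dv/dtau = 0.5000
step 1:
  k1: at (u, v) = (1.000000, -1.000000), (du/dtau, dv/dtau) = (2.000000, 0.500000); Gamma_uuu = 1.037037, Gamma_uuv = 0.129630, Gamma_uvv = 0.000000, Gamma_vuu = 0.148148, Gamma_vuv = 0.018519, Gamma_vvv = 0.000000; k1 = (2.000000, 0.500000, -4.407407, -0.629630)
  k2: at (u, v) = (1.050000, -0.987500), (du/dtau, dv/dtau) = (1.889815, 0.484259); Gamma_uuu = 0.987549, Gamma_uuv = 0.123444, Gamma_uvv = 0.000000, Gamma_vuu = 0.139889, Gamma_vuv = 0.017486, Gamma_vvv = 0.000000; k2 = (1.889815, 0.484259, -3.752874, -0.531604)
  k3: at (u, v) = (1.047245, -0.987894), (du/dtau, dv/dtau) = (1.906178, 0.486710); Gamma_uuu = 0.990131, Gamma_uuv = 0.123766, Gamma_uvv = 0.000000, Gamma_vuu = 0.140311, Gamma_vuv = 0.017539, Gamma_vvv = 0.000000; k3 = (1.906178, 0.486710, -3.827305, -0.542367)
  k4: at (u, v) = (1.095309, -0.975665), (du/dtau, dv/dtau) = (1.808635, 0.472882); Gamma_uuu = 0.946234, Gamma_uuv = 0.118279, Gamma_uvv = 0.000000, Gamma_vuu = 0.133099, Gamma_vuv = 0.016637, Gamma_vvv = 0.000000; k4 = (1.808635, 0.472882, -3.297605, -0.463848)
  Y <- Y + (h/6)(k1 + 2k2 + 2k3 + k4): u = 1.0950, v = -0.9757, du/dtau = 1.8095, dv/dtau = 0.4730
step 2:
  k1: at (u, v) = (1.095005, -0.975710), (du/dtau, dv/dtau) = (1.809455, 0.472988); Gamma_uuu = 0.946497, Gamma_uuv = 0.118312, Gamma_uvv = 0.000000, Gamma_vuu = 0.133142, Gamma_vuv = 0.016643, Gamma_vvv = 0.000000; k1 = (1.809455, 0.472988, -3.301469, -0.464411)
  k2: at (u, v) = (1.140242, -0.963885), (du/dtau, dv/dtau) = (1.726919, 0.461378); Gamma_uuu = 0.908293, Gamma_uuv = 0.113537, Gamma_uvv = 0.000000, Gamma_vuu = 0.126951, Gamma_vuv = 0.015869, Gamma_vvv = 0.000000; k2 = (1.726919, 0.461378, -2.889678, -0.403887)
  k3: at (u, v) = (1.138178, -0.964175), (du/dtau, dv/dtau) = (1.737213, 0.462891); Gamma_uuu = 0.909950, Gamma_uuv = 0.113744, Gamma_uvv = 0.000000, Gamma_vuu = 0.127214, Gamma_vuv = 0.015902, Gamma_vvv = 0.000000; k3 = (1.737213, 0.462891, -2.929078, -0.409496)
  k4: at (u, v) = (1.181866, -0.952565), (du/dtau, dv/dtau) = (1.663001, 0.452513); Gamma_uuu = 0.875551, Gamma_uuv = 0.109444, Gamma_uvv = 0.000000, Gamma_vuu = 0.121705, Gamma_vuv = 0.015213, Gamma_vvv = 0.000000; k4 = (1.663001, 0.452513, -2.586120, -0.359482)
  Y <- Y + (h/6)(k1 + 2k2 + 2k3 + k4): u = 1.1817, v = -0.9526, du/dtau = 1.6634, dv/dtau = 0.4526


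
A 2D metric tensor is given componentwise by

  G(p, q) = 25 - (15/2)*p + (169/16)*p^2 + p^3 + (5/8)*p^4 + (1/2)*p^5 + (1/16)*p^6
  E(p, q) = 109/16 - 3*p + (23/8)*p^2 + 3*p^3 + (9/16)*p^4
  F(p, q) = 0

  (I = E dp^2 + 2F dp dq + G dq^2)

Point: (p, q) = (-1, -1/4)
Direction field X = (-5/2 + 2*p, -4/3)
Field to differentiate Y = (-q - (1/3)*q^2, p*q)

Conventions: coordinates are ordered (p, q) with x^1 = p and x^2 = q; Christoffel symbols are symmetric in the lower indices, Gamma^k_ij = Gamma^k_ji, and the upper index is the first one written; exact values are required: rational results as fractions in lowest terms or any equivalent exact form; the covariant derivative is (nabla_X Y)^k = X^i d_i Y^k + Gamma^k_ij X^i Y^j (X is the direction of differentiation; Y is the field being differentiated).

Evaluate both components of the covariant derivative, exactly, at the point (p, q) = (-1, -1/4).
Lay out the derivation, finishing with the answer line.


E = 41/4, F = 0, G = 169/4 at the point
E_p = -2, E_q = 0, F_p = 0, F_q = 0, G_p = -26, G_q = 0
EG - F^2 = 6929/16;  g^inv = (16/6929) * [[169/4, 0], [0, 41/4]]
first-kind symbols [ij,l] = (1/2)(d_i g_jl + d_j g_il - d_l g_ij): [pp,p] = E_p/2 = -1, [pp,q] = F_p - E_q/2 = 0, [pq,p] = E_q/2 = 0, [pq,q] = G_p/2 = -13, [qq,p] = F_q - G_p/2 = 13, [qq,q] = G_q/2 = 0
Gamma^p_ij = (G*[ij,p] - F*[ij,q])/(EG - F^2), Gamma^q_ij = (E*[ij,q] - F*[ij,p])/(EG - F^2)
Gamma_ppp = -4/41, Gamma_ppq = 0, Gamma_pqq = 52/41, Gamma_qpp = 0, Gamma_qpq = -4/13, Gamma_qqq = 0
X = (-9/2, -4/3), Y = (11/48, 1/4) at the point

Answer: (nabla_X Y)^p = 2329/2952, (nabla_X Y)^q = 2713/936


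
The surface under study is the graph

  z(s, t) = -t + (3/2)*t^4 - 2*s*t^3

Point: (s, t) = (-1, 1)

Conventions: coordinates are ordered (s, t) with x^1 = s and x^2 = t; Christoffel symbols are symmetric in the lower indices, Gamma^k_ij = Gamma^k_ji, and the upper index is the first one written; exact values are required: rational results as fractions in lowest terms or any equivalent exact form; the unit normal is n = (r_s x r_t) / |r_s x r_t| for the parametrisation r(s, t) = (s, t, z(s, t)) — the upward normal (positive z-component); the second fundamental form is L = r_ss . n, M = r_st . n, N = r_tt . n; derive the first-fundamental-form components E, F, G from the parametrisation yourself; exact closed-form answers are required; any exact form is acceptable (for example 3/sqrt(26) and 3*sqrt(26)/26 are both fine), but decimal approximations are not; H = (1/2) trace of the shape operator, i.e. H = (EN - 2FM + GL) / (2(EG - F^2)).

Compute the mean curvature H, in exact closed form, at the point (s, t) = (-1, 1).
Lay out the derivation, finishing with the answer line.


z_s = -2, z_t = 11, z_ss = 0, z_st = -6, z_tt = 30
E = 5, F = -22, G = 122; answer radicand W^2 = 126
unnormalised second-form numerators: l = 0, m = -6, n = 30; L = l/sqrt(126), and similarly M = m/sqrt(W^2), N = n/sqrt(W^2)
H = (E*n - 2*F*m + G*l) / (2*(EG - F^2)*sqrt(W^2)); E*n - 2*F*m + G*l = -114, EG - F^2 = 126, so H = (-19/42)/sqrt(126)

Answer: H = -19*sqrt(14)/1764


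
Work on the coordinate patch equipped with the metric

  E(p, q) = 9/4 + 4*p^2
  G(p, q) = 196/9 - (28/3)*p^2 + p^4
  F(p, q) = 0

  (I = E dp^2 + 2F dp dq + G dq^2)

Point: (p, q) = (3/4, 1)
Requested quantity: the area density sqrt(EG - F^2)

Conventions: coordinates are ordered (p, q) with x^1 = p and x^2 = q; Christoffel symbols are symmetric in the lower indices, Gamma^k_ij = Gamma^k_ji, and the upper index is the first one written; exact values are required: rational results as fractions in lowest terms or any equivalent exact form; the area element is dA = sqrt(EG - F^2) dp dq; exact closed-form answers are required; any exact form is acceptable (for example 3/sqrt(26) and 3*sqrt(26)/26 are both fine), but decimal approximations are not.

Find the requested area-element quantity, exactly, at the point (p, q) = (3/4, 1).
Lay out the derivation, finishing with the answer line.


E = 9/2, F = 0, G = 38809/2304; EG - F^2 = 38809/512

Answer: sqrt(EG - F^2) = 197*sqrt(2)/32


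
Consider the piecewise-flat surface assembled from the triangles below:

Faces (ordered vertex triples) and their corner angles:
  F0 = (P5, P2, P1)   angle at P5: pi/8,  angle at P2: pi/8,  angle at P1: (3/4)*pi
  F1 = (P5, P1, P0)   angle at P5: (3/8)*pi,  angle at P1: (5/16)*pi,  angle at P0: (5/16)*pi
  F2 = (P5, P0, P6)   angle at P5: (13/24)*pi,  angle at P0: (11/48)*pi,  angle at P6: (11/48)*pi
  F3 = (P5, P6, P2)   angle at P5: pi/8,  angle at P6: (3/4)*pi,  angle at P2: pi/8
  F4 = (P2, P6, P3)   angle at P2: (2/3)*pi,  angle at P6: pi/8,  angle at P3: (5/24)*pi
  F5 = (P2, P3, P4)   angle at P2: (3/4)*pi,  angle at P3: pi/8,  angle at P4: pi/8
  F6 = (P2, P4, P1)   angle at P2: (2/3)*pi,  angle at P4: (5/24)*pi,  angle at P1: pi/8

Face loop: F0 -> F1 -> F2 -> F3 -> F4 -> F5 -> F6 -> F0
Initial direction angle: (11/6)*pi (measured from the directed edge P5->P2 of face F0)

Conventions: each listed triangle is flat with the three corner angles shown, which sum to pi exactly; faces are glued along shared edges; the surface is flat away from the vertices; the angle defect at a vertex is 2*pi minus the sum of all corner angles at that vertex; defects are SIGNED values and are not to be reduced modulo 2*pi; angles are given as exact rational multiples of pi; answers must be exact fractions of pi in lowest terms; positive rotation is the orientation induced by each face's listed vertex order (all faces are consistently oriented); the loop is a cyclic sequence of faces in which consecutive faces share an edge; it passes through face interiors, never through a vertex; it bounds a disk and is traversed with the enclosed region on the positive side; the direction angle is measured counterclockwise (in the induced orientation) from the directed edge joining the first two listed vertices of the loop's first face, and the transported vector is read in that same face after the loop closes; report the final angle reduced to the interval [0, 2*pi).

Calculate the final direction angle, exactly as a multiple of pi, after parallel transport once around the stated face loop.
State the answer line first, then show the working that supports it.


Answer: final direction angle = pi/3

enclosed vertex P2: corner angles sum to (7/3)*pi, defect = 2*pi - (7/3)*pi = -pi/3
enclosed vertex P5: corner angles sum to (7/6)*pi, defect = 2*pi - (7/6)*pi = (5/6)*pi
summing the enclosed defects onto the initial angle, mod 2*pi in the induced orientation:
final angle = (11/6)*pi + pi/2 = pi/3 (mod 2*pi)


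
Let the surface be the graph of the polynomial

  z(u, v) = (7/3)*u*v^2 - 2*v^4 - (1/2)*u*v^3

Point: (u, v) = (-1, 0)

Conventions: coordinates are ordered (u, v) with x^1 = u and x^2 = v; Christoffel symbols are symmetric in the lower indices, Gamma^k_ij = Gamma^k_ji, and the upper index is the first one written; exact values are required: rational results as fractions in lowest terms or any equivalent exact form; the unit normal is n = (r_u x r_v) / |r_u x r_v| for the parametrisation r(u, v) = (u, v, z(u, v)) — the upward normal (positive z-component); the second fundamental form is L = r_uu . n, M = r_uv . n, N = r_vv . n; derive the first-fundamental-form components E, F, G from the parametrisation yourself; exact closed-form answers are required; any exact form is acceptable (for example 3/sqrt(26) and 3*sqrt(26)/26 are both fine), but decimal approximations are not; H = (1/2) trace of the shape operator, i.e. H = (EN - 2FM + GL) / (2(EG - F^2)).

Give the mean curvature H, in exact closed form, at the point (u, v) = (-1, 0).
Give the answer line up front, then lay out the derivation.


Answer: H = -7/3

z_u = 0, z_v = 0, z_uu = 0, z_uv = 0, z_vv = -14/3
E = 1, F = 0, G = 1; answer radicand W^2 = 1
unnormalised second-form numerators: l = 0, m = 0, n = -14/3; L = l/sqrt(1), and similarly M = m/sqrt(W^2), N = n/sqrt(W^2)
H = (E*n - 2*F*m + G*l) / (2*(EG - F^2)*sqrt(W^2)); E*n - 2*F*m + G*l = -14/3, EG - F^2 = 1, so H = (-7/3)/sqrt(1)


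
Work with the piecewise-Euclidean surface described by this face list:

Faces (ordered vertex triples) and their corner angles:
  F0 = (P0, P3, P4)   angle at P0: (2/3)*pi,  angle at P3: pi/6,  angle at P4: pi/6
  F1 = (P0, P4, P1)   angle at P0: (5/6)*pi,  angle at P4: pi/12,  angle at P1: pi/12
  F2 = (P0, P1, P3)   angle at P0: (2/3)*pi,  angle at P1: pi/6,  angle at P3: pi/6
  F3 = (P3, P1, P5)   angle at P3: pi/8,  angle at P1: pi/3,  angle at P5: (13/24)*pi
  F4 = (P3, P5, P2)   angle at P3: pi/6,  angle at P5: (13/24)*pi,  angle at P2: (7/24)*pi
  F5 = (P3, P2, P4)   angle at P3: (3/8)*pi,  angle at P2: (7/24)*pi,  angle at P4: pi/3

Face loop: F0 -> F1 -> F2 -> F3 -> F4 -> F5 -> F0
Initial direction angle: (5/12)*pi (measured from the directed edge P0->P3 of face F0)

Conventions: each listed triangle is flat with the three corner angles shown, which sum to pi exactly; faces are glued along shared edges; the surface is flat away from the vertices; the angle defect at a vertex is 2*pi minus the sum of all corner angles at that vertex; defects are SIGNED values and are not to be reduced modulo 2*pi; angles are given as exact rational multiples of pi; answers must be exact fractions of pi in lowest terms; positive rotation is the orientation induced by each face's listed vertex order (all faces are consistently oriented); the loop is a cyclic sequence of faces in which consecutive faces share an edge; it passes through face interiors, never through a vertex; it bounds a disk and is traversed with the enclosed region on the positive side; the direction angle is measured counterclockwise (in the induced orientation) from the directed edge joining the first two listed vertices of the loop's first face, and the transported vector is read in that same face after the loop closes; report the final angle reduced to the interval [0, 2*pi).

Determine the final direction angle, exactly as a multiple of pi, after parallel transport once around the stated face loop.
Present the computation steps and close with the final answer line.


enclosed vertex P0: corner angles sum to (13/6)*pi, defect = 2*pi - (13/6)*pi = -pi/6
enclosed vertex P3: corner angles sum to pi, defect = 2*pi - pi = pi
transport around the loop rotates by the sum of enclosed defects; add to the initial angle mod 2*pi
final angle = (5/12)*pi + (5/6)*pi = (5/4)*pi (mod 2*pi)

Answer: final direction angle = (5/4)*pi


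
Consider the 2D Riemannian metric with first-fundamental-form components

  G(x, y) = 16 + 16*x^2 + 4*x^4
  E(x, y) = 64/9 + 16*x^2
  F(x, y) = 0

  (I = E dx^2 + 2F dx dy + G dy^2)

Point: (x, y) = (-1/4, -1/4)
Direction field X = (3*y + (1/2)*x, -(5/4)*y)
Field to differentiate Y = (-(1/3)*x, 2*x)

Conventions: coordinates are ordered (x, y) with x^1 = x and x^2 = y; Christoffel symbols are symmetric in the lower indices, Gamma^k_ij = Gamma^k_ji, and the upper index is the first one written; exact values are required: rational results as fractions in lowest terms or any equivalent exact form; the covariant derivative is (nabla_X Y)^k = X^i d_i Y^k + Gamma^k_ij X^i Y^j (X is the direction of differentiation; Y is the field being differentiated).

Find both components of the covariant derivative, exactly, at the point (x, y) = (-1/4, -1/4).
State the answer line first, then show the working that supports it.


Answer: (nabla_X Y)^x = 13913/56064, (nabla_X Y)^y = -1475/792

E = 73/9, F = 0, G = 1089/64 at the point
E_x = -8, E_y = 0, F_x = 0, F_y = 0, G_x = -33/4, G_y = 0
EG - F^2 = 8833/64;  g^inv = (64/8833) * [[1089/64, 0], [0, 73/9]]
first-kind symbols [ij,l] = (1/2)(d_i g_jl + d_j g_il - d_l g_ij): [xx,x] = E_x/2 = -4, [xx,y] = F_x - E_y/2 = 0, [xy,x] = E_y/2 = 0, [xy,y] = G_x/2 = -33/8, [yy,x] = F_y - G_x/2 = 33/8, [yy,y] = G_y/2 = 0
Gamma^x_ij = (G*[ij,x] - F*[ij,y])/(EG - F^2), Gamma^y_ij = (E*[ij,y] - F*[ij,x])/(EG - F^2)
Gamma_xxx = -36/73, Gamma_xxy = 0, Gamma_xyy = 297/584, Gamma_yxx = 0, Gamma_yxy = -8/33, Gamma_yyy = 0
X = (-7/8, 5/16), Y = (1/12, -1/2) at the point


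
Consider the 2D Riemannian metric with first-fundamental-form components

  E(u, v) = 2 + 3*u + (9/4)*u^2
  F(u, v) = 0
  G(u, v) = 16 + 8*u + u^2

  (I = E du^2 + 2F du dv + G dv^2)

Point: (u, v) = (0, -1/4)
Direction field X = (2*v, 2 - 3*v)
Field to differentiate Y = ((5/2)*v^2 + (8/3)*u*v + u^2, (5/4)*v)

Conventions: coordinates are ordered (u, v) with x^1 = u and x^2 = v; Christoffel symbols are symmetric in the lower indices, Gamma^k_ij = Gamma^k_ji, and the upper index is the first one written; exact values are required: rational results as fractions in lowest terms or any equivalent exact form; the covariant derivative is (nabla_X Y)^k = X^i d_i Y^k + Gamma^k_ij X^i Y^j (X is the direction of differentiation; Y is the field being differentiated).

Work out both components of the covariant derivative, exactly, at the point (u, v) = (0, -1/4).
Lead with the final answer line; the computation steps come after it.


Answer: (nabla_X Y)^u = -1109/768, (nabla_X Y)^v = 1835/512

E = 2, F = 0, G = 16 at the point
E_u = 3, E_v = 0, F_u = 0, F_v = 0, G_u = 8, G_v = 0
EG - F^2 = 32;  g^inv = (1/32) * [[16, 0], [0, 2]]
first-kind symbols [ij,l] = (1/2)(d_i g_jl + d_j g_il - d_l g_ij): [uu,u] = E_u/2 = 3/2, [uu,v] = F_u - E_v/2 = 0, [uv,u] = E_v/2 = 0, [uv,v] = G_u/2 = 4, [vv,u] = F_v - G_u/2 = -4, [vv,v] = G_v/2 = 0
Gamma^u_ij = (G*[ij,u] - F*[ij,v])/(EG - F^2), Gamma^v_ij = (E*[ij,v] - F*[ij,u])/(EG - F^2)
Gamma_uuu = 3/4, Gamma_uuv = 0, Gamma_uvv = -2, Gamma_vuu = 0, Gamma_vuv = 1/4, Gamma_vvv = 0
X = (-1/2, 11/4), Y = (5/32, -5/16) at the point


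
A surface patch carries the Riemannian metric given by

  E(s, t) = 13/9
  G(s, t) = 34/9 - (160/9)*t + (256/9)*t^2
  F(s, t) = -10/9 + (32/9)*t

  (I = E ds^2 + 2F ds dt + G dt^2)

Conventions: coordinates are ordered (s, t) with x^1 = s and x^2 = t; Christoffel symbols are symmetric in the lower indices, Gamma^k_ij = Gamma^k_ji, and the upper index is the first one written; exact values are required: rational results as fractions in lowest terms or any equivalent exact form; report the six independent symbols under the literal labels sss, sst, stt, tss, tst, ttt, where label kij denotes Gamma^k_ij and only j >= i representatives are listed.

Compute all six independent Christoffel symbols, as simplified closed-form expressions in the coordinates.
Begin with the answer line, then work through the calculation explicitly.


Answer: Gamma_sss = 0, Gamma_sst = 0, Gamma_stt = 16/(128*t^2 - 80*t + 19), Gamma_tss = 0, Gamma_tst = 0, Gamma_ttt = (128*t - 40)/(128*t^2 - 80*t + 19)

E = 13/9; F = -10/9 + (32/9)*t; G = 34/9 - (160/9)*t + (256/9)*t^2
Gamma^k_ij = (1/2) g^{kl} (d_i g_jl + d_j g_il - d_l g_ij), with g^inv = (1/(EG-F^2)) [[G, -F], [-F, E]]
first partials: E_s = 0, E_t = 0, F_s = 0, F_t = 32/9, G_s = 0, G_t = -160/9 + (512/9)*t
D = EG - F^2 = 38/9 - (160/9)*t + (256/9)*t^2
expanded: Gamma^s_ss = (G E_s - 2F F_s + F E_t)/(2D), Gamma^s_st = (G E_t - F G_s)/(2D), Gamma^s_tt = (2G F_t - G G_s - F G_t)/(2D), Gamma^t_ss = (2E F_s - E E_t - F E_s)/(2D), Gamma^t_st = (E G_s - F E_t)/(2D), Gamma^t_tt = (E G_t - 2F F_t + F G_s)/(2D); substitute and cancel common factors


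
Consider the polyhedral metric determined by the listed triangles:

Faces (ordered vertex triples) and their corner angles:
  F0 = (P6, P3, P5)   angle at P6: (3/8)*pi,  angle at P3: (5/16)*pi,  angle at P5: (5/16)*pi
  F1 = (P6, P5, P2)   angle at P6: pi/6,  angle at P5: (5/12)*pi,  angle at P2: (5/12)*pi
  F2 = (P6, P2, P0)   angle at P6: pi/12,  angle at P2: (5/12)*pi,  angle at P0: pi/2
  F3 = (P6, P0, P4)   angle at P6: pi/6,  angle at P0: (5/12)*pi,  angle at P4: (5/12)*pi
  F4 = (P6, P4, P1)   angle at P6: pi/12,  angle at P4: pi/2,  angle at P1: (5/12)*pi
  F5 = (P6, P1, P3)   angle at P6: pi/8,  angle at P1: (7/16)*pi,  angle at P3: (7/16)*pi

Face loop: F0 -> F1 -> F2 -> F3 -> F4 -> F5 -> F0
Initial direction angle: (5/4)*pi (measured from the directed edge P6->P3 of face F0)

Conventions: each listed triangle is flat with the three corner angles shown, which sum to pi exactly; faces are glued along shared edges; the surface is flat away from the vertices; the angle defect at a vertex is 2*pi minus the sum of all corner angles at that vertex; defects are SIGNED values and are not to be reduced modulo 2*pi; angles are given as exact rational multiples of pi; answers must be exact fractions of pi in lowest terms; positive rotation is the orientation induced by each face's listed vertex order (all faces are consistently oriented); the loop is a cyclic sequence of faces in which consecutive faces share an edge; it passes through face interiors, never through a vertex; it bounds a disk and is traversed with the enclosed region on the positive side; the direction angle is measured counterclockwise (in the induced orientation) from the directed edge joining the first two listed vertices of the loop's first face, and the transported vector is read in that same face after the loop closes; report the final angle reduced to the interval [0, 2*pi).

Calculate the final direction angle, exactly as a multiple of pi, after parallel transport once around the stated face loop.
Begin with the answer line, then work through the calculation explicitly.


Answer: final direction angle = pi/4

enclosed vertex P6: corner angles sum to pi, defect = 2*pi - pi = pi
summing the enclosed defects onto the initial angle, mod 2*pi in the induced orientation:
final angle = (5/4)*pi + pi = pi/4 (mod 2*pi)


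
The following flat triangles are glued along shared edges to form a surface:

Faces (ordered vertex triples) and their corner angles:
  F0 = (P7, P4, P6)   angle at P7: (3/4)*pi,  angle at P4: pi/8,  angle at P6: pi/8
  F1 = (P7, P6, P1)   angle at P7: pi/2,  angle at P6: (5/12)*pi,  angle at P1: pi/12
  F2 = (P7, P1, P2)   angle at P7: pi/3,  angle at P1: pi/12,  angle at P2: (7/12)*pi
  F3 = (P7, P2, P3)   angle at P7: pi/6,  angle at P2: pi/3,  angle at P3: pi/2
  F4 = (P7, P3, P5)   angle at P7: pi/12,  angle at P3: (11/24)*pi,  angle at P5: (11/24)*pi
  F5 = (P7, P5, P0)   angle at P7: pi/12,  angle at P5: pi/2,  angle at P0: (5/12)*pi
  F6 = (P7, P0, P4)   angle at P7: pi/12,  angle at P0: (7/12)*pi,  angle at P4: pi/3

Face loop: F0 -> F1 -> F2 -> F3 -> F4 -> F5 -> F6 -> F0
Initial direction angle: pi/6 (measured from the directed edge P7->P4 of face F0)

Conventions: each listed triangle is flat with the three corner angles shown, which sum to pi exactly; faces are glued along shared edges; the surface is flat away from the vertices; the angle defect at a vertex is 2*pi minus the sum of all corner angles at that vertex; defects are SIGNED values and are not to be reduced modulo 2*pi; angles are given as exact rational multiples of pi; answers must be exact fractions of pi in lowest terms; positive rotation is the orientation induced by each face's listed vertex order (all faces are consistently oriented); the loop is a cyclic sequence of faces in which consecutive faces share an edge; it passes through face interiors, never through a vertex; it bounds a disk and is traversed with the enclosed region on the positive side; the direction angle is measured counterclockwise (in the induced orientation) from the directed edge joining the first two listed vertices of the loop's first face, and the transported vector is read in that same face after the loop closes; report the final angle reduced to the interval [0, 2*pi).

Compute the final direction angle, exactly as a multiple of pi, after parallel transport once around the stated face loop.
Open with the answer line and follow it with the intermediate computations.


Answer: final direction angle = pi/6

enclosed vertex P7: corner angles sum to 2*pi, defect = 2*pi - 2*pi = 0
by Gauss-Bonnet the loop rotates the vector by the enclosed defect sum (positive orientation, mod 2*pi)
final angle = pi/6 + 0 = pi/6 (mod 2*pi)
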